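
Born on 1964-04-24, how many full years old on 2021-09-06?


Birth: 1964-04-24
Reference: 2021-09-06
Year difference: 2021 - 1964 = 57

57 years old


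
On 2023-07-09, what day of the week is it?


Date: July 9, 2023
Anchor: Jan 1, 2023. With p = 2023 - 1 = 2022: (p + p//4 - p//100 + p//400) mod 7 = (2022 + 505 - 20 + 5) mod 7 = 2512 mod 7 = 6 -> Sunday (Mon=0 ... Sun=6)
Days before July (Jan-Jun): 181; offset = 181 + 9 - 1 = 189
Weekday index = (6 + 189) mod 7 = 6

Day of the week: Sunday


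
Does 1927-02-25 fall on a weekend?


Anchor: Jan 1, 1927. With p = 1927 - 1 = 1926: (p + p//4 - p//100 + p//400) mod 7 = (1926 + 481 - 19 + 4) mod 7 = 2392 mod 7 = 5 -> Saturday (Mon=0 ... Sun=6)
Day of year: 56; offset = 55
Weekday index = (5 + 55) mod 7 = 4 -> Friday
Weekend days: Saturday, Sunday

No


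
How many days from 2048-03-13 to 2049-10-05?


From 2048-03-13 to 2049-10-05
2048-03-13: days before March = 31 + 29 = 60 (2048 is a leap year); day of year = 60 + 13 = 73
2049-10-05: days before October = 31 + 28 + 31 + 30 + 31 + 30 + 31 + 31 + 30 = 273 (2049 is not a leap year); day of year = 273 + 5 = 278
Rest of 2048: 366 - 73 = 293
Total = 293 + 278 = 571

571 days


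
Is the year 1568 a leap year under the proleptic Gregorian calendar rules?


Gregorian leap year rule: divisible by 4, but not by 100, unless also by 400.
1568 is divisible by 4 but not 100 -> leap year

Yes


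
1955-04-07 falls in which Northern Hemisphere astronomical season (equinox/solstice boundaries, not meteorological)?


Date: April 7
Astronomical Spring (approx.; exact equinox/solstice day varies by year): March 20 to June 20
April 7 falls within the Spring window

Spring


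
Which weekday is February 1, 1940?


Target: February 1, 1940
Anchor: Jan 1, 1940. With p = 1940 - 1 = 1939: (p + p//4 - p//100 + p//400) mod 7 = (1939 + 484 - 19 + 4) mod 7 = 2408 mod 7 = 0 -> Monday (Mon=0 ... Sun=6)
Days before February (Jan): 31 days
Weekday index = (0 + 31) mod 7 = 3

Thursday


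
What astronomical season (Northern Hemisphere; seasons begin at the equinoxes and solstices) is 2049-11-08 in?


Date: November 8
Astronomical Autumn (approx.; exact equinox/solstice day varies by year): September 22 to December 20
November 8 falls within the Autumn window

Autumn


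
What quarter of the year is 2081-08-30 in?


Month: August (month 8)
Q1: Jan-Mar, Q2: Apr-Jun, Q3: Jul-Sep, Q4: Oct-Dec

Q3


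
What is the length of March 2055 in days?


March 2055

31 days


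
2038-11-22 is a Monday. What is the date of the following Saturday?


Current: Monday
Target: Saturday
Days ahead: 5

Next Saturday: 2038-11-27


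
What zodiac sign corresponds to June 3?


Date: June 3
Conventional tropical zodiac dates: Gemini from May 21 onward; Cancer starts June 21
June 3 falls within the Gemini range

Gemini


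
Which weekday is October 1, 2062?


Target: October 1, 2062
Anchor: Jan 1, 2062. With p = 2062 - 1 = 2061: (p + p//4 - p//100 + p//400) mod 7 = (2061 + 515 - 20 + 5) mod 7 = 2561 mod 7 = 6 -> Sunday (Mon=0 ... Sun=6)
Days before October (Jan-Sep): 273 days
Weekday index = (6 + 273) mod 7 = 6

Sunday


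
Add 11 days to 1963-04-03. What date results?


Start: 1963-04-03, add 11 days
April 1963 has 30 days; 3 + 11 = 14 stays within April

Result: 1963-04-14


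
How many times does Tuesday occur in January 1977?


January 1977 has 31 days
Anchor: Jan 1, 1977. With p = 1977 - 1 = 1976: (p + p//4 - p//100 + p//400) mod 7 = (1976 + 494 - 19 + 4) mod 7 = 2455 mod 7 = 5 -> Saturday (Mon=0 ... Sun=6)
January 1 is the anchor itself -> Saturday
First Tuesday is January 4
Tuesdays: 4, 11, 18, 25

4 Tuesdays


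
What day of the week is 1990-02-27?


Date: February 27, 1990
Anchor: Jan 1, 1990. With p = 1990 - 1 = 1989: (p + p//4 - p//100 + p//400) mod 7 = (1989 + 497 - 19 + 4) mod 7 = 2471 mod 7 = 0 -> Monday (Mon=0 ... Sun=6)
Days before February (Jan): 31; offset = 31 + 27 - 1 = 57
Weekday index = (0 + 57) mod 7 = 1

Day of the week: Tuesday


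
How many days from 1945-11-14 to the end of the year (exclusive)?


Day of year: 318 of 365
Remaining = 365 - 318

47 days


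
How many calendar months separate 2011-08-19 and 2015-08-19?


From August 2011 to August 2015
4 years * 12 = 48 months = 48

48 months


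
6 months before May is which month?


May is month 5
5 - 6 = -1; wrap: -1 + 12 = 11

November


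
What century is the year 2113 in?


Century = (year - 1) // 100 + 1
= (2113 - 1) // 100 + 1
= 2112 // 100 + 1
= 21 + 1

22nd century


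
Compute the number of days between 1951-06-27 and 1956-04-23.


From 1951-06-27 to 1956-04-23
1951-06-27: days before June = 31 + 28 + 31 + 30 + 31 = 151 (1951 is not a leap year); day of year = 151 + 27 = 178
1956-04-23: days before April = 31 + 29 + 31 = 91 (1956 is a leap year); day of year = 91 + 23 = 114
Rest of 1951: 365 - 178 = 187
Full years 1952 (366), 1953 (365), 1954 (365), 1955 (365): 1461
Total = 187 + 1461 + 114 = 1762

1762 days


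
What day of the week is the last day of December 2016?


December 2016 has 31 days
Anchor: Jan 1, 2016. With p = 2016 - 1 = 2015: (p + p//4 - p//100 + p//400) mod 7 = (2015 + 503 - 20 + 5) mod 7 = 2503 mod 7 = 4 -> Friday (Mon=0 ... Sun=6)
Days before December (Jan-Nov): 335; December 1 index = (4 + 335) mod 7 = 3 -> Thursday
Last day offset: 31 - 1 = 30 days
Weekday index = (3 + 30) mod 7 = 5

Saturday, December 31


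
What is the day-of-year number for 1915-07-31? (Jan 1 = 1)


Date: July 31, 1915
Days in months 1 through 6: 181
Plus 31 days in July

Day of year: 212


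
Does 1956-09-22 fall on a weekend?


Anchor: Jan 1, 1956. With p = 1956 - 1 = 1955: (p + p//4 - p//100 + p//400) mod 7 = (1955 + 488 - 19 + 4) mod 7 = 2428 mod 7 = 6 -> Sunday (Mon=0 ... Sun=6)
Day of year: 266; offset = 265
Weekday index = (6 + 265) mod 7 = 5 -> Saturday
Weekend days: Saturday, Sunday

Yes


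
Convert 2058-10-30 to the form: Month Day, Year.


ISO 2058-10-30 parses as year=2058, month=10, day=30
Month 10 -> October

October 30, 2058


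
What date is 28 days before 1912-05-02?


Start: 1912-05-02, subtract 28 days
Back 2 days from May 2 reaches April 30, 1912 -> 26 left
April 1912: 30 - 26 = 4 -> lands on April 4

Result: 1912-04-04


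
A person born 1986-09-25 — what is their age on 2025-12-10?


Birth: 1986-09-25
Reference: 2025-12-10
Year difference: 2025 - 1986 = 39

39 years old


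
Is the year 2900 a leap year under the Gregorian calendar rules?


Gregorian leap year rule: divisible by 4, but not by 100, unless also by 400.
2900 is divisible by 100 but not 400 -> not a leap year

No


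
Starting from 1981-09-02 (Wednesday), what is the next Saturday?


Current: Wednesday
Target: Saturday
Days ahead: 3

Next Saturday: 1981-09-05


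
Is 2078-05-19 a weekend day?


Anchor: Jan 1, 2078. With p = 2078 - 1 = 2077: (p + p//4 - p//100 + p//400) mod 7 = (2077 + 519 - 20 + 5) mod 7 = 2581 mod 7 = 5 -> Saturday (Mon=0 ... Sun=6)
Day of year: 139; offset = 138
Weekday index = (5 + 138) mod 7 = 3 -> Thursday
Weekend days: Saturday, Sunday

No


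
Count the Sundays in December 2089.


December 2089 has 31 days
Anchor: Jan 1, 2089. With p = 2089 - 1 = 2088: (p + p//4 - p//100 + p//400) mod 7 = (2088 + 522 - 20 + 5) mod 7 = 2595 mod 7 = 5 -> Saturday (Mon=0 ... Sun=6)
Days before December (Jan-Nov): 334; December 1 index = (5 + 334) mod 7 = 3 -> Thursday
First Sunday is December 4
Sundays: 4, 11, 18, 25

4 Sundays


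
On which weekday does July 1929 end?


July 1929 has 31 days
Anchor: Jan 1, 1929. With p = 1929 - 1 = 1928: (p + p//4 - p//100 + p//400) mod 7 = (1928 + 482 - 19 + 4) mod 7 = 2395 mod 7 = 1 -> Tuesday (Mon=0 ... Sun=6)
Days before July (Jan-Jun): 181; July 1 index = (1 + 181) mod 7 = 0 -> Monday
Last day offset: 31 - 1 = 30 days
Weekday index = (0 + 30) mod 7 = 2

Wednesday, July 31


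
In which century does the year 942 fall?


Century = (year - 1) // 100 + 1
= (942 - 1) // 100 + 1
= 941 // 100 + 1
= 9 + 1

10th century


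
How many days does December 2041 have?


December 2041

31 days


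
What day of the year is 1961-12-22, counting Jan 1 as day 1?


Date: December 22, 1961
Days in months 1 through 11: 334
Plus 22 days in December

Day of year: 356


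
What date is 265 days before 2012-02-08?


Start: 2012-02-08, subtract 265 days
Back 8 days from February 8 reaches January 31, 2012 -> 257 left
January 2012 has 31 days -> back to December 31, 2011 -> 226 left
December 2011 has 31 days -> back to November 30, 2011 -> 195 left
November 2011 has 30 days -> back to October 31, 2011 -> 165 left
October 2011 has 31 days -> back to September 30, 2011 -> 134 left
September 2011 has 30 days -> back to August 31, 2011 -> 104 left
August 2011 has 31 days -> back to July 31, 2011 -> 73 left
July 2011 has 31 days -> back to June 30, 2011 -> 42 left
June 2011 has 30 days -> back to May 31, 2011 -> 12 left
May 2011: 31 - 12 = 19 -> lands on May 19

Result: 2011-05-19


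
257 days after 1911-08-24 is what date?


Start: 1911-08-24, add 257 days
August 1911 has 31 days: 31 - 24 = 7 days to August 31 -> 250 left
September 1911 has 30 days -> 220 left
October 1911 has 31 days -> 189 left
November 1911 has 30 days -> 159 left
December 1911 has 31 days -> 128 left
January 1912 has 31 days -> 97 left
February 1912 has 29 days -> 68 left
March 1912 has 31 days -> 37 left
April 1912 has 30 days -> 7 left
May 1912: 7 <= 31 -> lands on May 7

Result: 1912-05-07


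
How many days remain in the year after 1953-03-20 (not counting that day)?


Day of year: 79 of 365
Remaining = 365 - 79

286 days


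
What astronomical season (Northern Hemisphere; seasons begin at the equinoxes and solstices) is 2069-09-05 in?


Date: September 5
Astronomical Summer (approx.; exact equinox/solstice day varies by year): June 21 to September 21
September 5 falls within the Summer window

Summer


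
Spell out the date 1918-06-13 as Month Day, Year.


ISO 1918-06-13 parses as year=1918, month=06, day=13
Month 6 -> June

June 13, 1918


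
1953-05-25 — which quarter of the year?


Month: May (month 5)
Q1: Jan-Mar, Q2: Apr-Jun, Q3: Jul-Sep, Q4: Oct-Dec

Q2


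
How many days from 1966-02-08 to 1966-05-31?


From 1966-02-08 to 1966-05-31
1966-02-08: days before February = 31; day of year = 31 + 8 = 39
1966-05-31: days before May = 31 + 28 + 31 + 30 = 120 (1966 is not a leap year); day of year = 120 + 31 = 151
Same year: 151 - 39 = 112

112 days


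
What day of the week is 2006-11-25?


Date: November 25, 2006
Anchor: Jan 1, 2006. With p = 2006 - 1 = 2005: (p + p//4 - p//100 + p//400) mod 7 = (2005 + 501 - 20 + 5) mod 7 = 2491 mod 7 = 6 -> Sunday (Mon=0 ... Sun=6)
Days before November (Jan-Oct): 304; offset = 304 + 25 - 1 = 328
Weekday index = (6 + 328) mod 7 = 5

Day of the week: Saturday


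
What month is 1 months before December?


December is month 12
12 - 1 = 11

November


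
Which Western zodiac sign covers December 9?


Date: December 9
Conventional tropical zodiac dates: Sagittarius from November 22 onward; Capricorn starts December 22
December 9 falls within the Sagittarius range

Sagittarius


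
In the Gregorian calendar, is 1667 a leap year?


Gregorian leap year rule: divisible by 4, but not by 100, unless also by 400.
1667 is not divisible by 4 -> not a leap year

No


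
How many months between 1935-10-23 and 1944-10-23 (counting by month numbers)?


From October 1935 to October 1944
9 years * 12 = 108 months = 108

108 months


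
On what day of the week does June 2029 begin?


Target: June 1, 2029
Anchor: Jan 1, 2029. With p = 2029 - 1 = 2028: (p + p//4 - p//100 + p//400) mod 7 = (2028 + 507 - 20 + 5) mod 7 = 2520 mod 7 = 0 -> Monday (Mon=0 ... Sun=6)
Days before June (Jan-May): 151 days
Weekday index = (0 + 151) mod 7 = 4

Friday


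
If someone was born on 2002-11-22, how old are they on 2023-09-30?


Birth: 2002-11-22
Reference: 2023-09-30
Year difference: 2023 - 2002 = 21
Birthday not yet reached in 2023, subtract 1

20 years old


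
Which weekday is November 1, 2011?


Target: November 1, 2011
Anchor: Jan 1, 2011. With p = 2011 - 1 = 2010: (p + p//4 - p//100 + p//400) mod 7 = (2010 + 502 - 20 + 5) mod 7 = 2497 mod 7 = 5 -> Saturday (Mon=0 ... Sun=6)
Days before November (Jan-Oct): 304 days
Weekday index = (5 + 304) mod 7 = 1

Tuesday


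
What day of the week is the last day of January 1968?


January 1968 has 31 days
Anchor: Jan 1, 1968. With p = 1968 - 1 = 1967: (p + p//4 - p//100 + p//400) mod 7 = (1967 + 491 - 19 + 4) mod 7 = 2443 mod 7 = 0 -> Monday (Mon=0 ... Sun=6)
January 1 is the anchor itself -> Monday
Last day offset: 31 - 1 = 30 days
Weekday index = (0 + 30) mod 7 = 2

Wednesday, January 31


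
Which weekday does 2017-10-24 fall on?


Date: October 24, 2017
Anchor: Jan 1, 2017. With p = 2017 - 1 = 2016: (p + p//4 - p//100 + p//400) mod 7 = (2016 + 504 - 20 + 5) mod 7 = 2505 mod 7 = 6 -> Sunday (Mon=0 ... Sun=6)
Days before October (Jan-Sep): 273; offset = 273 + 24 - 1 = 296
Weekday index = (6 + 296) mod 7 = 1

Day of the week: Tuesday


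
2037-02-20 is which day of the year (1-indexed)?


Date: February 20, 2037
Days in months 1 through 1: 31
Plus 20 days in February

Day of year: 51


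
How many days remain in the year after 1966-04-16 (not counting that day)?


Day of year: 106 of 365
Remaining = 365 - 106

259 days


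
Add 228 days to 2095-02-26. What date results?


Start: 2095-02-26, add 228 days
February 2095 has 28 days: 28 - 26 = 2 days to February 28 -> 226 left
March 2095 has 31 days -> 195 left
April 2095 has 30 days -> 165 left
May 2095 has 31 days -> 134 left
June 2095 has 30 days -> 104 left
July 2095 has 31 days -> 73 left
August 2095 has 31 days -> 42 left
September 2095 has 30 days -> 12 left
October 2095: 12 <= 31 -> lands on October 12

Result: 2095-10-12


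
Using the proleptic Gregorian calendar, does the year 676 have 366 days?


Gregorian leap year rule: divisible by 4, but not by 100, unless also by 400.
676 is divisible by 4 but not 100 -> leap year

Yes


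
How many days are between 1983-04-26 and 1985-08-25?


From 1983-04-26 to 1985-08-25
1983-04-26: days before April = 31 + 28 + 31 = 90 (1983 is not a leap year); day of year = 90 + 26 = 116
1985-08-25: days before August = 31 + 28 + 31 + 30 + 31 + 30 + 31 = 212 (1985 is not a leap year); day of year = 212 + 25 = 237
Rest of 1983: 365 - 116 = 249
Full years 1984 (366): 366
Total = 249 + 366 + 237 = 852

852 days


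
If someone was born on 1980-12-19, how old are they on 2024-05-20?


Birth: 1980-12-19
Reference: 2024-05-20
Year difference: 2024 - 1980 = 44
Birthday not yet reached in 2024, subtract 1

43 years old


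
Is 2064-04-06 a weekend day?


Anchor: Jan 1, 2064. With p = 2064 - 1 = 2063: (p + p//4 - p//100 + p//400) mod 7 = (2063 + 515 - 20 + 5) mod 7 = 2563 mod 7 = 1 -> Tuesday (Mon=0 ... Sun=6)
Day of year: 97; offset = 96
Weekday index = (1 + 96) mod 7 = 6 -> Sunday
Weekend days: Saturday, Sunday

Yes


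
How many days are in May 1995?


May 1995

31 days


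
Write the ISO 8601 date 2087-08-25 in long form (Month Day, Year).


ISO 2087-08-25 parses as year=2087, month=08, day=25
Month 8 -> August

August 25, 2087


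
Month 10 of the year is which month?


Month 10 of 12

October


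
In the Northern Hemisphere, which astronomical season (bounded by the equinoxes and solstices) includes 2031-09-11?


Date: September 11
Astronomical Summer (approx.; exact equinox/solstice day varies by year): June 21 to September 21
September 11 falls within the Summer window

Summer


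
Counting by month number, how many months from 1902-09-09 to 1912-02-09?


From September 1902 to February 1912
10 years * 12 = 120 months, minus 7 months = 113

113 months


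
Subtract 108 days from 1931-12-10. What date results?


Start: 1931-12-10, subtract 108 days
Back 10 days from December 10 reaches November 30, 1931 -> 98 left
November 1931 has 30 days -> back to October 31, 1931 -> 68 left
October 1931 has 31 days -> back to September 30, 1931 -> 37 left
September 1931 has 30 days -> back to August 31, 1931 -> 7 left
August 1931: 31 - 7 = 24 -> lands on August 24

Result: 1931-08-24


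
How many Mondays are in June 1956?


June 1956 has 30 days
Anchor: Jan 1, 1956. With p = 1956 - 1 = 1955: (p + p//4 - p//100 + p//400) mod 7 = (1955 + 488 - 19 + 4) mod 7 = 2428 mod 7 = 6 -> Sunday (Mon=0 ... Sun=6)
Days before June (Jan-May): 152; June 1 index = (6 + 152) mod 7 = 4 -> Friday
First Monday is June 4
Mondays: 4, 11, 18, 25

4 Mondays


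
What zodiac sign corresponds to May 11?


Date: May 11
Conventional tropical zodiac dates: Taurus from April 20 onward; Gemini starts May 21
May 11 falls within the Taurus range

Taurus


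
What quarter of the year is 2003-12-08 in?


Month: December (month 12)
Q1: Jan-Mar, Q2: Apr-Jun, Q3: Jul-Sep, Q4: Oct-Dec

Q4


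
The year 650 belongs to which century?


Century = (year - 1) // 100 + 1
= (650 - 1) // 100 + 1
= 649 // 100 + 1
= 6 + 1

7th century


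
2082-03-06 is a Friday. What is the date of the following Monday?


Current: Friday
Target: Monday
Days ahead: 3

Next Monday: 2082-03-09


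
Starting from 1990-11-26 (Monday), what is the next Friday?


Current: Monday
Target: Friday
Days ahead: 4

Next Friday: 1990-11-30


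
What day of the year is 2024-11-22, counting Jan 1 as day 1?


Date: November 22, 2024
Days in months 1 through 10: 305
Plus 22 days in November

Day of year: 327


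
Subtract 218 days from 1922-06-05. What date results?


Start: 1922-06-05, subtract 218 days
Back 5 days from June 5 reaches May 31, 1922 -> 213 left
May 1922 has 31 days -> back to April 30, 1922 -> 182 left
April 1922 has 30 days -> back to March 31, 1922 -> 152 left
March 1922 has 31 days -> back to February 28, 1922 -> 121 left
February 1922 has 28 days -> back to January 31, 1922 -> 93 left
January 1922 has 31 days -> back to December 31, 1921 -> 62 left
December 1921 has 31 days -> back to November 30, 1921 -> 31 left
November 1921 has 30 days -> back to October 31, 1921 -> 1 left
October 1921: 31 - 1 = 30 -> lands on October 30

Result: 1921-10-30


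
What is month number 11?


Month 11 of 12

November


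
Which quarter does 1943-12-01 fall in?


Month: December (month 12)
Q1: Jan-Mar, Q2: Apr-Jun, Q3: Jul-Sep, Q4: Oct-Dec

Q4


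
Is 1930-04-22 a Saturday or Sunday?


Anchor: Jan 1, 1930. With p = 1930 - 1 = 1929: (p + p//4 - p//100 + p//400) mod 7 = (1929 + 482 - 19 + 4) mod 7 = 2396 mod 7 = 2 -> Wednesday (Mon=0 ... Sun=6)
Day of year: 112; offset = 111
Weekday index = (2 + 111) mod 7 = 1 -> Tuesday
Weekend days: Saturday, Sunday

No


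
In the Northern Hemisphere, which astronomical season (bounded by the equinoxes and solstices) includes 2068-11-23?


Date: November 23
Astronomical Autumn (approx.; exact equinox/solstice day varies by year): September 22 to December 20
November 23 falls within the Autumn window

Autumn


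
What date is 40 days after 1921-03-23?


Start: 1921-03-23, add 40 days
March 1921 has 31 days: 31 - 23 = 8 days to March 31 -> 32 left
April 1921 has 30 days -> 2 left
May 1921: 2 <= 31 -> lands on May 2

Result: 1921-05-02


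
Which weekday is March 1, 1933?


Target: March 1, 1933
Anchor: Jan 1, 1933. With p = 1933 - 1 = 1932: (p + p//4 - p//100 + p//400) mod 7 = (1932 + 483 - 19 + 4) mod 7 = 2400 mod 7 = 6 -> Sunday (Mon=0 ... Sun=6)
Days before March (Jan-Feb): 59 days
Weekday index = (6 + 59) mod 7 = 2

Wednesday


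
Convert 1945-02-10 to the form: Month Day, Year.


ISO 1945-02-10 parses as year=1945, month=02, day=10
Month 2 -> February

February 10, 1945


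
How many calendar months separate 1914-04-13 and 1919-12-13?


From April 1914 to December 1919
5 years * 12 = 60 months, plus 8 months = 68

68 months


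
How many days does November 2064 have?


November 2064

30 days


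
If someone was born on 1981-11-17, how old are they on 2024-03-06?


Birth: 1981-11-17
Reference: 2024-03-06
Year difference: 2024 - 1981 = 43
Birthday not yet reached in 2024, subtract 1

42 years old


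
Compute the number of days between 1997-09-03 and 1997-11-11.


From 1997-09-03 to 1997-11-11
1997-09-03: days before September = 31 + 28 + 31 + 30 + 31 + 30 + 31 + 31 = 243 (1997 is not a leap year); day of year = 243 + 3 = 246
1997-11-11: days before November = 31 + 28 + 31 + 30 + 31 + 30 + 31 + 31 + 30 + 31 = 304 (1997 is not a leap year); day of year = 304 + 11 = 315
Same year: 315 - 246 = 69

69 days


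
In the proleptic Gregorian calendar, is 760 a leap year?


Gregorian leap year rule: divisible by 4, but not by 100, unless also by 400.
760 is divisible by 4 but not 100 -> leap year

Yes


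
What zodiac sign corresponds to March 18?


Date: March 18
Conventional tropical zodiac dates: Pisces from February 19 onward; Aries starts March 21
March 18 falls within the Pisces range

Pisces


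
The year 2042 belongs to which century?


Century = (year - 1) // 100 + 1
= (2042 - 1) // 100 + 1
= 2041 // 100 + 1
= 20 + 1

21st century


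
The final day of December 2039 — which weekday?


December 2039 has 31 days
Anchor: Jan 1, 2039. With p = 2039 - 1 = 2038: (p + p//4 - p//100 + p//400) mod 7 = (2038 + 509 - 20 + 5) mod 7 = 2532 mod 7 = 5 -> Saturday (Mon=0 ... Sun=6)
Days before December (Jan-Nov): 334; December 1 index = (5 + 334) mod 7 = 3 -> Thursday
Last day offset: 31 - 1 = 30 days
Weekday index = (3 + 30) mod 7 = 5

Saturday, December 31


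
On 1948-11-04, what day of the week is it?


Date: November 4, 1948
Anchor: Jan 1, 1948. With p = 1948 - 1 = 1947: (p + p//4 - p//100 + p//400) mod 7 = (1947 + 486 - 19 + 4) mod 7 = 2418 mod 7 = 3 -> Thursday (Mon=0 ... Sun=6)
Days before November (Jan-Oct): 305; offset = 305 + 4 - 1 = 308
Weekday index = (3 + 308) mod 7 = 3

Day of the week: Thursday


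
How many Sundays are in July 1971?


July 1971 has 31 days
Anchor: Jan 1, 1971. With p = 1971 - 1 = 1970: (p + p//4 - p//100 + p//400) mod 7 = (1970 + 492 - 19 + 4) mod 7 = 2447 mod 7 = 4 -> Friday (Mon=0 ... Sun=6)
Days before July (Jan-Jun): 181; July 1 index = (4 + 181) mod 7 = 3 -> Thursday
First Sunday is July 4
Sundays: 4, 11, 18, 25

4 Sundays


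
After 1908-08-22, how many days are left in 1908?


Day of year: 235 of 366
Remaining = 366 - 235

131 days


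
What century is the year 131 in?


Century = (year - 1) // 100 + 1
= (131 - 1) // 100 + 1
= 130 // 100 + 1
= 1 + 1

2nd century


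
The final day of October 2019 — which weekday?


October 2019 has 31 days
Anchor: Jan 1, 2019. With p = 2019 - 1 = 2018: (p + p//4 - p//100 + p//400) mod 7 = (2018 + 504 - 20 + 5) mod 7 = 2507 mod 7 = 1 -> Tuesday (Mon=0 ... Sun=6)
Days before October (Jan-Sep): 273; October 1 index = (1 + 273) mod 7 = 1 -> Tuesday
Last day offset: 31 - 1 = 30 days
Weekday index = (1 + 30) mod 7 = 3

Thursday, October 31


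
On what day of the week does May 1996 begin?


Target: May 1, 1996
Anchor: Jan 1, 1996. With p = 1996 - 1 = 1995: (p + p//4 - p//100 + p//400) mod 7 = (1995 + 498 - 19 + 4) mod 7 = 2478 mod 7 = 0 -> Monday (Mon=0 ... Sun=6)
Days before May (Jan-Apr): 121 days
Weekday index = (0 + 121) mod 7 = 2

Wednesday


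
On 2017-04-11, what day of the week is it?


Date: April 11, 2017
Anchor: Jan 1, 2017. With p = 2017 - 1 = 2016: (p + p//4 - p//100 + p//400) mod 7 = (2016 + 504 - 20 + 5) mod 7 = 2505 mod 7 = 6 -> Sunday (Mon=0 ... Sun=6)
Days before April (Jan-Mar): 90; offset = 90 + 11 - 1 = 100
Weekday index = (6 + 100) mod 7 = 1

Day of the week: Tuesday


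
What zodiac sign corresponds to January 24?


Date: January 24
Conventional tropical zodiac dates: Aquarius from January 20 onward; Pisces starts February 19
January 24 falls within the Aquarius range

Aquarius


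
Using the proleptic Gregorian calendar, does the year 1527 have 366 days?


Gregorian leap year rule: divisible by 4, but not by 100, unless also by 400.
1527 is not divisible by 4 -> not a leap year

No


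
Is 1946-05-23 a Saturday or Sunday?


Anchor: Jan 1, 1946. With p = 1946 - 1 = 1945: (p + p//4 - p//100 + p//400) mod 7 = (1945 + 486 - 19 + 4) mod 7 = 2416 mod 7 = 1 -> Tuesday (Mon=0 ... Sun=6)
Day of year: 143; offset = 142
Weekday index = (1 + 142) mod 7 = 3 -> Thursday
Weekend days: Saturday, Sunday

No


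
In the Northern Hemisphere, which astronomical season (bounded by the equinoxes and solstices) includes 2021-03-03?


Date: March 3
Astronomical Winter (approx.; exact equinox/solstice day varies by year): December 21 to March 19
March 3 falls within the Winter window

Winter


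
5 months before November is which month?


November is month 11
11 - 5 = 6

June


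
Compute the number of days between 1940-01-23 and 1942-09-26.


From 1940-01-23 to 1942-09-26
1940-01-23: day of year = 23
1942-09-26: days before September = 31 + 28 + 31 + 30 + 31 + 30 + 31 + 31 = 243 (1942 is not a leap year); day of year = 243 + 26 = 269
Rest of 1940: 366 - 23 = 343
Full years 1941 (365): 365
Total = 343 + 365 + 269 = 977

977 days


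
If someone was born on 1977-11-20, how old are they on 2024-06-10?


Birth: 1977-11-20
Reference: 2024-06-10
Year difference: 2024 - 1977 = 47
Birthday not yet reached in 2024, subtract 1

46 years old


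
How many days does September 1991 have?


September 1991

30 days


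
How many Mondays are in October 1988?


October 1988 has 31 days
Anchor: Jan 1, 1988. With p = 1988 - 1 = 1987: (p + p//4 - p//100 + p//400) mod 7 = (1987 + 496 - 19 + 4) mod 7 = 2468 mod 7 = 4 -> Friday (Mon=0 ... Sun=6)
Days before October (Jan-Sep): 274; October 1 index = (4 + 274) mod 7 = 5 -> Saturday
First Monday is October 3
Mondays: 3, 10, 17, 24, 31

5 Mondays


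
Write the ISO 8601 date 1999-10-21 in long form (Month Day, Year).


ISO 1999-10-21 parses as year=1999, month=10, day=21
Month 10 -> October

October 21, 1999


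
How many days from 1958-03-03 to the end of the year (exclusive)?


Day of year: 62 of 365
Remaining = 365 - 62

303 days


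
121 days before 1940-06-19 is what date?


Start: 1940-06-19, subtract 121 days
Back 19 days from June 19 reaches May 31, 1940 -> 102 left
May 1940 has 31 days -> back to April 30, 1940 -> 71 left
April 1940 has 30 days -> back to March 31, 1940 -> 41 left
March 1940 has 31 days -> back to February 29, 1940 -> 10 left
February 1940: 29 - 10 = 19 -> lands on February 19

Result: 1940-02-19


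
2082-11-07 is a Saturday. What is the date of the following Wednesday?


Current: Saturday
Target: Wednesday
Days ahead: 4

Next Wednesday: 2082-11-11


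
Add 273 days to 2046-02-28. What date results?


Start: 2046-02-28, add 273 days
February 28 is the last day of February 2046 -> 273 left
March 2046 has 31 days -> 242 left
April 2046 has 30 days -> 212 left
May 2046 has 31 days -> 181 left
June 2046 has 30 days -> 151 left
July 2046 has 31 days -> 120 left
August 2046 has 31 days -> 89 left
September 2046 has 30 days -> 59 left
October 2046 has 31 days -> 28 left
November 2046: 28 <= 30 -> lands on November 28

Result: 2046-11-28


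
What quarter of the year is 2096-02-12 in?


Month: February (month 2)
Q1: Jan-Mar, Q2: Apr-Jun, Q3: Jul-Sep, Q4: Oct-Dec

Q1


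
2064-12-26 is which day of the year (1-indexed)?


Date: December 26, 2064
Days in months 1 through 11: 335
Plus 26 days in December

Day of year: 361


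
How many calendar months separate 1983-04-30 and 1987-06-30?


From April 1983 to June 1987
4 years * 12 = 48 months, plus 2 months = 50

50 months


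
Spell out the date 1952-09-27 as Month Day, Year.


ISO 1952-09-27 parses as year=1952, month=09, day=27
Month 9 -> September

September 27, 1952


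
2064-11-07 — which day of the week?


Date: November 7, 2064
Anchor: Jan 1, 2064. With p = 2064 - 1 = 2063: (p + p//4 - p//100 + p//400) mod 7 = (2063 + 515 - 20 + 5) mod 7 = 2563 mod 7 = 1 -> Tuesday (Mon=0 ... Sun=6)
Days before November (Jan-Oct): 305; offset = 305 + 7 - 1 = 311
Weekday index = (1 + 311) mod 7 = 4

Day of the week: Friday


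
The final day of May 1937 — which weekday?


May 1937 has 31 days
Anchor: Jan 1, 1937. With p = 1937 - 1 = 1936: (p + p//4 - p//100 + p//400) mod 7 = (1936 + 484 - 19 + 4) mod 7 = 2405 mod 7 = 4 -> Friday (Mon=0 ... Sun=6)
Days before May (Jan-Apr): 120; May 1 index = (4 + 120) mod 7 = 5 -> Saturday
Last day offset: 31 - 1 = 30 days
Weekday index = (5 + 30) mod 7 = 0

Monday, May 31


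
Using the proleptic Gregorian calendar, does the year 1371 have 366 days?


Gregorian leap year rule: divisible by 4, but not by 100, unless also by 400.
1371 is not divisible by 4 -> not a leap year

No


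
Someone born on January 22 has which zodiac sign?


Date: January 22
Conventional tropical zodiac dates: Aquarius from January 20 onward; Pisces starts February 19
January 22 falls within the Aquarius range

Aquarius


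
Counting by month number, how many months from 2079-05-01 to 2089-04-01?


From May 2079 to April 2089
10 years * 12 = 120 months, minus 1 month = 119

119 months


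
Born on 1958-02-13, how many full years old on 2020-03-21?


Birth: 1958-02-13
Reference: 2020-03-21
Year difference: 2020 - 1958 = 62

62 years old


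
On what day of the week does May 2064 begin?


Target: May 1, 2064
Anchor: Jan 1, 2064. With p = 2064 - 1 = 2063: (p + p//4 - p//100 + p//400) mod 7 = (2063 + 515 - 20 + 5) mod 7 = 2563 mod 7 = 1 -> Tuesday (Mon=0 ... Sun=6)
Days before May (Jan-Apr): 121 days
Weekday index = (1 + 121) mod 7 = 3

Thursday


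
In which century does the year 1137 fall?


Century = (year - 1) // 100 + 1
= (1137 - 1) // 100 + 1
= 1136 // 100 + 1
= 11 + 1

12th century


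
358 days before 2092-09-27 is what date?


Start: 2092-09-27, subtract 358 days
Back 27 days from September 27 reaches August 31, 2092 -> 331 left
August 2092 has 31 days -> back to July 31, 2092 -> 300 left
July 2092 has 31 days -> back to June 30, 2092 -> 269 left
June 2092 has 30 days -> back to May 31, 2092 -> 239 left
May 2092 has 31 days -> back to April 30, 2092 -> 208 left
April 2092 has 30 days -> back to March 31, 2092 -> 178 left
March 2092 has 31 days -> back to February 29, 2092 -> 147 left
February 2092 has 29 days -> back to January 31, 2092 -> 118 left
January 2092 has 31 days -> back to December 31, 2091 -> 87 left
December 2091 has 31 days -> back to November 30, 2091 -> 56 left
November 2091 has 30 days -> back to October 31, 2091 -> 26 left
October 2091: 31 - 26 = 5 -> lands on October 5

Result: 2091-10-05


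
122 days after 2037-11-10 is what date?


Start: 2037-11-10, add 122 days
November 2037 has 30 days: 30 - 10 = 20 days to November 30 -> 102 left
December 2037 has 31 days -> 71 left
January 2038 has 31 days -> 40 left
February 2038 has 28 days -> 12 left
March 2038: 12 <= 31 -> lands on March 12

Result: 2038-03-12


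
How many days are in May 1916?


May 1916

31 days


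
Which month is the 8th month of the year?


Month 8 of 12

August


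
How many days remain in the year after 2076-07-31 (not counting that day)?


Day of year: 213 of 366
Remaining = 366 - 213

153 days


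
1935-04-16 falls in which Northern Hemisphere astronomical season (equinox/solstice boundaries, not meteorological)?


Date: April 16
Astronomical Spring (approx.; exact equinox/solstice day varies by year): March 20 to June 20
April 16 falls within the Spring window

Spring


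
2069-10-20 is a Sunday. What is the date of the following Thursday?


Current: Sunday
Target: Thursday
Days ahead: 4

Next Thursday: 2069-10-24


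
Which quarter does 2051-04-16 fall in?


Month: April (month 4)
Q1: Jan-Mar, Q2: Apr-Jun, Q3: Jul-Sep, Q4: Oct-Dec

Q2


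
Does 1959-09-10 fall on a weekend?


Anchor: Jan 1, 1959. With p = 1959 - 1 = 1958: (p + p//4 - p//100 + p//400) mod 7 = (1958 + 489 - 19 + 4) mod 7 = 2432 mod 7 = 3 -> Thursday (Mon=0 ... Sun=6)
Day of year: 253; offset = 252
Weekday index = (3 + 252) mod 7 = 3 -> Thursday
Weekend days: Saturday, Sunday

No


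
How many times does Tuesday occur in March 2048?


March 2048 has 31 days
Anchor: Jan 1, 2048. With p = 2048 - 1 = 2047: (p + p//4 - p//100 + p//400) mod 7 = (2047 + 511 - 20 + 5) mod 7 = 2543 mod 7 = 2 -> Wednesday (Mon=0 ... Sun=6)
Days before March (Jan-Feb): 60; March 1 index = (2 + 60) mod 7 = 6 -> Sunday
First Tuesday is March 3
Tuesdays: 3, 10, 17, 24, 31

5 Tuesdays


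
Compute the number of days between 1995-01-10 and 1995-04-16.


From 1995-01-10 to 1995-04-16
1995-01-10: day of year = 10
1995-04-16: days before April = 31 + 28 + 31 = 90 (1995 is not a leap year); day of year = 90 + 16 = 106
Same year: 106 - 10 = 96

96 days


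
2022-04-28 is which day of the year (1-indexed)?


Date: April 28, 2022
Days in months 1 through 3: 90
Plus 28 days in April

Day of year: 118


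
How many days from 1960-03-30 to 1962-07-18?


From 1960-03-30 to 1962-07-18
1960-03-30: days before March = 31 + 29 = 60 (1960 is a leap year); day of year = 60 + 30 = 90
1962-07-18: days before July = 31 + 28 + 31 + 30 + 31 + 30 = 181 (1962 is not a leap year); day of year = 181 + 18 = 199
Rest of 1960: 366 - 90 = 276
Full years 1961 (365): 365
Total = 276 + 365 + 199 = 840

840 days


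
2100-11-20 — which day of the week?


Date: November 20, 2100
Anchor: Jan 1, 2100. With p = 2100 - 1 = 2099: (p + p//4 - p//100 + p//400) mod 7 = (2099 + 524 - 20 + 5) mod 7 = 2608 mod 7 = 4 -> Friday (Mon=0 ... Sun=6)
Days before November (Jan-Oct): 304; offset = 304 + 20 - 1 = 323
Weekday index = (4 + 323) mod 7 = 5

Day of the week: Saturday


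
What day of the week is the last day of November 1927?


November 1927 has 30 days
Anchor: Jan 1, 1927. With p = 1927 - 1 = 1926: (p + p//4 - p//100 + p//400) mod 7 = (1926 + 481 - 19 + 4) mod 7 = 2392 mod 7 = 5 -> Saturday (Mon=0 ... Sun=6)
Days before November (Jan-Oct): 304; November 1 index = (5 + 304) mod 7 = 1 -> Tuesday
Last day offset: 30 - 1 = 29 days
Weekday index = (1 + 29) mod 7 = 2

Wednesday, November 30


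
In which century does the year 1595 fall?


Century = (year - 1) // 100 + 1
= (1595 - 1) // 100 + 1
= 1594 // 100 + 1
= 15 + 1

16th century


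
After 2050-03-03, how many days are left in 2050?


Day of year: 62 of 365
Remaining = 365 - 62

303 days


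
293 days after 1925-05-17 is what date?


Start: 1925-05-17, add 293 days
May 1925 has 31 days: 31 - 17 = 14 days to May 31 -> 279 left
June 1925 has 30 days -> 249 left
July 1925 has 31 days -> 218 left
August 1925 has 31 days -> 187 left
September 1925 has 30 days -> 157 left
October 1925 has 31 days -> 126 left
November 1925 has 30 days -> 96 left
December 1925 has 31 days -> 65 left
January 1926 has 31 days -> 34 left
February 1926 has 28 days -> 6 left
March 1926: 6 <= 31 -> lands on March 6

Result: 1926-03-06


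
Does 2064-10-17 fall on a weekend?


Anchor: Jan 1, 2064. With p = 2064 - 1 = 2063: (p + p//4 - p//100 + p//400) mod 7 = (2063 + 515 - 20 + 5) mod 7 = 2563 mod 7 = 1 -> Tuesday (Mon=0 ... Sun=6)
Day of year: 291; offset = 290
Weekday index = (1 + 290) mod 7 = 4 -> Friday
Weekend days: Saturday, Sunday

No


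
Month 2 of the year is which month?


Month 2 of 12

February


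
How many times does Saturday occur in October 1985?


October 1985 has 31 days
Anchor: Jan 1, 1985. With p = 1985 - 1 = 1984: (p + p//4 - p//100 + p//400) mod 7 = (1984 + 496 - 19 + 4) mod 7 = 2465 mod 7 = 1 -> Tuesday (Mon=0 ... Sun=6)
Days before October (Jan-Sep): 273; October 1 index = (1 + 273) mod 7 = 1 -> Tuesday
First Saturday is October 5
Saturdays: 5, 12, 19, 26

4 Saturdays


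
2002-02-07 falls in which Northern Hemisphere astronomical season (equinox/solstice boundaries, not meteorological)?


Date: February 7
Astronomical Winter (approx.; exact equinox/solstice day varies by year): December 21 to March 19
February 7 falls within the Winter window

Winter


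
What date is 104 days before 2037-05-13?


Start: 2037-05-13, subtract 104 days
Back 13 days from May 13 reaches April 30, 2037 -> 91 left
April 2037 has 30 days -> back to March 31, 2037 -> 61 left
March 2037 has 31 days -> back to February 28, 2037 -> 30 left
February 2037 has 28 days -> back to January 31, 2037 -> 2 left
January 2037: 31 - 2 = 29 -> lands on January 29

Result: 2037-01-29


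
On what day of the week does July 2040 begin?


Target: July 1, 2040
Anchor: Jan 1, 2040. With p = 2040 - 1 = 2039: (p + p//4 - p//100 + p//400) mod 7 = (2039 + 509 - 20 + 5) mod 7 = 2533 mod 7 = 6 -> Sunday (Mon=0 ... Sun=6)
Days before July (Jan-Jun): 182 days
Weekday index = (6 + 182) mod 7 = 6

Sunday


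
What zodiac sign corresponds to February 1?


Date: February 1
Conventional tropical zodiac dates: Aquarius from January 20 onward; Pisces starts February 19
February 1 falls within the Aquarius range

Aquarius


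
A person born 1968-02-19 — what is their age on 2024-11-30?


Birth: 1968-02-19
Reference: 2024-11-30
Year difference: 2024 - 1968 = 56

56 years old


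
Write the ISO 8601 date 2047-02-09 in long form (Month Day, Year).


ISO 2047-02-09 parses as year=2047, month=02, day=09
Month 2 -> February

February 9, 2047


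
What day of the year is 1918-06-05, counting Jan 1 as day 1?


Date: June 5, 1918
Days in months 1 through 5: 151
Plus 5 days in June

Day of year: 156


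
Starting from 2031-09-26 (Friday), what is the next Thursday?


Current: Friday
Target: Thursday
Days ahead: 6

Next Thursday: 2031-10-02


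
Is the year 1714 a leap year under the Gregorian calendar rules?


Gregorian leap year rule: divisible by 4, but not by 100, unless also by 400.
1714 is not divisible by 4 -> not a leap year

No


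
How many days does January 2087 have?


January 2087

31 days


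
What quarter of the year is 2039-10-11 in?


Month: October (month 10)
Q1: Jan-Mar, Q2: Apr-Jun, Q3: Jul-Sep, Q4: Oct-Dec

Q4


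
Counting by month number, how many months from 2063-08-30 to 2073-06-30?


From August 2063 to June 2073
10 years * 12 = 120 months, minus 2 months = 118

118 months


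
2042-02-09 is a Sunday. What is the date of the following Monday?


Current: Sunday
Target: Monday
Days ahead: 1

Next Monday: 2042-02-10


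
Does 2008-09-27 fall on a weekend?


Anchor: Jan 1, 2008. With p = 2008 - 1 = 2007: (p + p//4 - p//100 + p//400) mod 7 = (2007 + 501 - 20 + 5) mod 7 = 2493 mod 7 = 1 -> Tuesday (Mon=0 ... Sun=6)
Day of year: 271; offset = 270
Weekday index = (1 + 270) mod 7 = 5 -> Saturday
Weekend days: Saturday, Sunday

Yes


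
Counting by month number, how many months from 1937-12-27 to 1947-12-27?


From December 1937 to December 1947
10 years * 12 = 120 months = 120

120 months


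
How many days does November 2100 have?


November 2100

30 days


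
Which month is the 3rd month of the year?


Month 3 of 12

March


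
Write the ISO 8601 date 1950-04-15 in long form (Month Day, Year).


ISO 1950-04-15 parses as year=1950, month=04, day=15
Month 4 -> April

April 15, 1950


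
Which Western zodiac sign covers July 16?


Date: July 16
Conventional tropical zodiac dates: Cancer from June 21 onward; Leo starts July 23
July 16 falls within the Cancer range

Cancer


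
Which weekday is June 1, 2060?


Target: June 1, 2060
Anchor: Jan 1, 2060. With p = 2060 - 1 = 2059: (p + p//4 - p//100 + p//400) mod 7 = (2059 + 514 - 20 + 5) mod 7 = 2558 mod 7 = 3 -> Thursday (Mon=0 ... Sun=6)
Days before June (Jan-May): 152 days
Weekday index = (3 + 152) mod 7 = 1

Tuesday
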